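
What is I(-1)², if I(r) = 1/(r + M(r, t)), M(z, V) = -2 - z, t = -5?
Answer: ¼ ≈ 0.25000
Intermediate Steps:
I(r) = -½ (I(r) = 1/(r + (-2 - r)) = 1/(-2) = -½)
I(-1)² = (-½)² = ¼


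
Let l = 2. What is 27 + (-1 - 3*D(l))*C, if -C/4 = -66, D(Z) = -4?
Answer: 2931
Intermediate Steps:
C = 264 (C = -4*(-66) = 264)
27 + (-1 - 3*D(l))*C = 27 + (-1 - 3*(-4))*264 = 27 + (-1 + 12)*264 = 27 + 11*264 = 27 + 2904 = 2931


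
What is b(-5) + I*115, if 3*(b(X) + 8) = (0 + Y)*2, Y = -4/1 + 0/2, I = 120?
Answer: 41368/3 ≈ 13789.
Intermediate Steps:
Y = -4 (Y = -4*1 + 0*(½) = -4 + 0 = -4)
b(X) = -32/3 (b(X) = -8 + ((0 - 4)*2)/3 = -8 + (-4*2)/3 = -8 + (⅓)*(-8) = -8 - 8/3 = -32/3)
b(-5) + I*115 = -32/3 + 120*115 = -32/3 + 13800 = 41368/3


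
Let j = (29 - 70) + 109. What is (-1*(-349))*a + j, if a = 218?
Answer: 76150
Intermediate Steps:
j = 68 (j = -41 + 109 = 68)
(-1*(-349))*a + j = -1*(-349)*218 + 68 = 349*218 + 68 = 76082 + 68 = 76150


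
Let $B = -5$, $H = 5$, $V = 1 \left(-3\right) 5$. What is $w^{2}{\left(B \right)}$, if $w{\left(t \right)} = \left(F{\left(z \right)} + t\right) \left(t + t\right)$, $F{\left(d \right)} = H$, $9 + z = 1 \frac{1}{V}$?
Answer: $0$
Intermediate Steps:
$V = -15$ ($V = \left(-3\right) 5 = -15$)
$z = - \frac{136}{15}$ ($z = -9 + 1 \frac{1}{-15} = -9 + 1 \left(- \frac{1}{15}\right) = -9 - \frac{1}{15} = - \frac{136}{15} \approx -9.0667$)
$F{\left(d \right)} = 5$
$w{\left(t \right)} = 2 t \left(5 + t\right)$ ($w{\left(t \right)} = \left(5 + t\right) \left(t + t\right) = \left(5 + t\right) 2 t = 2 t \left(5 + t\right)$)
$w^{2}{\left(B \right)} = \left(2 \left(-5\right) \left(5 - 5\right)\right)^{2} = \left(2 \left(-5\right) 0\right)^{2} = 0^{2} = 0$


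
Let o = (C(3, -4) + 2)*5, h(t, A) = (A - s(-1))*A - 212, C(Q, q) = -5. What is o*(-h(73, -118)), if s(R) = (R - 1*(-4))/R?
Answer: 200370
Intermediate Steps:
s(R) = (4 + R)/R (s(R) = (R + 4)/R = (4 + R)/R)
h(t, A) = -212 + A*(3 + A) (h(t, A) = (A - (4 - 1)/(-1))*A - 212 = (A - (-1)*3)*A - 212 = (A - 1*(-3))*A - 212 = (A + 3)*A - 212 = (3 + A)*A - 212 = A*(3 + A) - 212 = -212 + A*(3 + A))
o = -15 (o = (-5 + 2)*5 = -3*5 = -15)
o*(-h(73, -118)) = -(-15)*(-212 + (-118)² + 3*(-118)) = -(-15)*(-212 + 13924 - 354) = -(-15)*13358 = -15*(-13358) = 200370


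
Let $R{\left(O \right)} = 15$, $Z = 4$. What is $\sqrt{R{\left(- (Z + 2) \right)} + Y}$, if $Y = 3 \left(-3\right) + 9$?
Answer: $\sqrt{15} \approx 3.873$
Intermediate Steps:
$Y = 0$ ($Y = -9 + 9 = 0$)
$\sqrt{R{\left(- (Z + 2) \right)} + Y} = \sqrt{15 + 0} = \sqrt{15}$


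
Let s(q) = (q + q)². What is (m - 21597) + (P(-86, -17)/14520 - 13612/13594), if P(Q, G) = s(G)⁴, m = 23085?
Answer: 1517273490888214/12336555 ≈ 1.2299e+8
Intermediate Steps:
s(q) = 4*q² (s(q) = (2*q)² = 4*q²)
P(Q, G) = 256*G⁸ (P(Q, G) = (4*G²)⁴ = 256*G⁸)
(m - 21597) + (P(-86, -17)/14520 - 13612/13594) = (23085 - 21597) + ((256*(-17)⁸)/14520 - 13612/13594) = 1488 + ((256*6975757441)*(1/14520) - 13612*1/13594) = 1488 + (1785793904896*(1/14520) - 6806/6797) = 1488 + (223224238112/1815 - 6806/6797) = 1488 + 1517255134094374/12336555 = 1517273490888214/12336555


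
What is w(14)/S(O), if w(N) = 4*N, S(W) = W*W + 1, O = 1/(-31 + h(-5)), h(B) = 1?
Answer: 50400/901 ≈ 55.938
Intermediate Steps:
O = -1/30 (O = 1/(-31 + 1) = 1/(-30) = -1/30 ≈ -0.033333)
S(W) = 1 + W**2 (S(W) = W**2 + 1 = 1 + W**2)
w(14)/S(O) = (4*14)/(1 + (-1/30)**2) = 56/(1 + 1/900) = 56/(901/900) = 56*(900/901) = 50400/901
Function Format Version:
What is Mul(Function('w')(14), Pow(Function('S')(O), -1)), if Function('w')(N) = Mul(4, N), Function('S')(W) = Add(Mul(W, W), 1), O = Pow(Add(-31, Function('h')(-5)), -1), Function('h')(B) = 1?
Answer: Rational(50400, 901) ≈ 55.938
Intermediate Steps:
O = Rational(-1, 30) (O = Pow(Add(-31, 1), -1) = Pow(-30, -1) = Rational(-1, 30) ≈ -0.033333)
Function('S')(W) = Add(1, Pow(W, 2)) (Function('S')(W) = Add(Pow(W, 2), 1) = Add(1, Pow(W, 2)))
Mul(Function('w')(14), Pow(Function('S')(O), -1)) = Mul(Mul(4, 14), Pow(Add(1, Pow(Rational(-1, 30), 2)), -1)) = Mul(56, Pow(Add(1, Rational(1, 900)), -1)) = Mul(56, Pow(Rational(901, 900), -1)) = Mul(56, Rational(900, 901)) = Rational(50400, 901)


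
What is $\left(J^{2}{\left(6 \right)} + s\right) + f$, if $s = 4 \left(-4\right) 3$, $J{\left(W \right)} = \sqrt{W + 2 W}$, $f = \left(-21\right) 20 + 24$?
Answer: $-426$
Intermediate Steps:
$f = -396$ ($f = -420 + 24 = -396$)
$J{\left(W \right)} = \sqrt{3} \sqrt{W}$ ($J{\left(W \right)} = \sqrt{3 W} = \sqrt{3} \sqrt{W}$)
$s = -48$ ($s = \left(-16\right) 3 = -48$)
$\left(J^{2}{\left(6 \right)} + s\right) + f = \left(\left(\sqrt{3} \sqrt{6}\right)^{2} - 48\right) - 396 = \left(\left(3 \sqrt{2}\right)^{2} - 48\right) - 396 = \left(18 - 48\right) - 396 = -30 - 396 = -426$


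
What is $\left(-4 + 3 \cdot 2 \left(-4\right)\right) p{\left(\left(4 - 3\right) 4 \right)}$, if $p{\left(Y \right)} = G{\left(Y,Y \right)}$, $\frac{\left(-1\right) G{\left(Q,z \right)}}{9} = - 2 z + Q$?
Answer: $-1008$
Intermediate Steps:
$G{\left(Q,z \right)} = - 9 Q + 18 z$ ($G{\left(Q,z \right)} = - 9 \left(- 2 z + Q\right) = - 9 \left(Q - 2 z\right) = - 9 Q + 18 z$)
$p{\left(Y \right)} = 9 Y$ ($p{\left(Y \right)} = - 9 Y + 18 Y = 9 Y$)
$\left(-4 + 3 \cdot 2 \left(-4\right)\right) p{\left(\left(4 - 3\right) 4 \right)} = \left(-4 + 3 \cdot 2 \left(-4\right)\right) 9 \left(4 - 3\right) 4 = \left(-4 + 6 \left(-4\right)\right) 9 \cdot 1 \cdot 4 = \left(-4 - 24\right) 9 \cdot 4 = \left(-28\right) 36 = -1008$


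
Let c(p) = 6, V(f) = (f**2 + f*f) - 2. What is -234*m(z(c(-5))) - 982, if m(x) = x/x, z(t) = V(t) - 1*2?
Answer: -1216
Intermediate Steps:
V(f) = -2 + 2*f**2 (V(f) = (f**2 + f**2) - 2 = 2*f**2 - 2 = -2 + 2*f**2)
z(t) = -4 + 2*t**2 (z(t) = (-2 + 2*t**2) - 1*2 = (-2 + 2*t**2) - 2 = -4 + 2*t**2)
m(x) = 1
-234*m(z(c(-5))) - 982 = -234*1 - 982 = -234 - 982 = -1216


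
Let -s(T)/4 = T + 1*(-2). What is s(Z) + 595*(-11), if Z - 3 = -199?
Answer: -5753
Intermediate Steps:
Z = -196 (Z = 3 - 199 = -196)
s(T) = 8 - 4*T (s(T) = -4*(T + 1*(-2)) = -4*(T - 2) = -4*(-2 + T) = 8 - 4*T)
s(Z) + 595*(-11) = (8 - 4*(-196)) + 595*(-11) = (8 + 784) - 6545 = 792 - 6545 = -5753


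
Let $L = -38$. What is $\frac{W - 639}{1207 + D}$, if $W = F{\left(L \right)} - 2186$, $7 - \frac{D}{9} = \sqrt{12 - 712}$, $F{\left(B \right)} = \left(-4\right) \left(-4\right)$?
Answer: $- \frac{356743}{166960} - \frac{25281 i \sqrt{7}}{166960} \approx -2.1367 - 0.40062 i$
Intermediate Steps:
$F{\left(B \right)} = 16$
$D = 63 - 90 i \sqrt{7}$ ($D = 63 - 9 \sqrt{12 - 712} = 63 - 9 \sqrt{-700} = 63 - 9 \cdot 10 i \sqrt{7} = 63 - 90 i \sqrt{7} \approx 63.0 - 238.12 i$)
$W = -2170$ ($W = 16 - 2186 = -2170$)
$\frac{W - 639}{1207 + D} = \frac{-2170 - 639}{1207 + \left(63 - 90 i \sqrt{7}\right)} = \frac{-2170 + \left(-660 + 21\right)}{1270 - 90 i \sqrt{7}} = \frac{-2170 - 639}{1270 - 90 i \sqrt{7}} = - \frac{2809}{1270 - 90 i \sqrt{7}}$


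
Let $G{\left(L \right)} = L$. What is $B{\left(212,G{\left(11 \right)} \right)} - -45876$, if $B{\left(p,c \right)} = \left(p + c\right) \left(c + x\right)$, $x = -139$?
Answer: $17332$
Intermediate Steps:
$B{\left(p,c \right)} = \left(-139 + c\right) \left(c + p\right)$ ($B{\left(p,c \right)} = \left(p + c\right) \left(c - 139\right) = \left(c + p\right) \left(-139 + c\right) = \left(-139 + c\right) \left(c + p\right)$)
$B{\left(212,G{\left(11 \right)} \right)} - -45876 = \left(11^{2} - 1529 - 29468 + 11 \cdot 212\right) - -45876 = \left(121 - 1529 - 29468 + 2332\right) + 45876 = -28544 + 45876 = 17332$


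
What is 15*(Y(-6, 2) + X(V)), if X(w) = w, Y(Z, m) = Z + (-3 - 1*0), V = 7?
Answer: -30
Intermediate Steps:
Y(Z, m) = -3 + Z (Y(Z, m) = Z + (-3 + 0) = Z - 3 = -3 + Z)
15*(Y(-6, 2) + X(V)) = 15*((-3 - 6) + 7) = 15*(-9 + 7) = 15*(-2) = -30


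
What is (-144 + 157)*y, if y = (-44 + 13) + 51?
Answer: 260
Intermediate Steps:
y = 20 (y = -31 + 51 = 20)
(-144 + 157)*y = (-144 + 157)*20 = 13*20 = 260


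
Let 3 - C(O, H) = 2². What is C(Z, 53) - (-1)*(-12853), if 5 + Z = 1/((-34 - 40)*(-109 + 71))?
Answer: -12854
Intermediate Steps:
Z = -14059/2812 (Z = -5 + 1/((-34 - 40)*(-109 + 71)) = -5 + 1/(-74*(-38)) = -5 + 1/2812 = -14059/2812 ≈ -4.9996)
C(O, H) = -1 (C(O, H) = 3 - 1*2² = 3 - 1*4 = 3 - 4 = -1)
C(Z, 53) - (-1)*(-12853) = -1 - (-1)*(-12853) = -1 - 1*12853 = -1 - 12853 = -12854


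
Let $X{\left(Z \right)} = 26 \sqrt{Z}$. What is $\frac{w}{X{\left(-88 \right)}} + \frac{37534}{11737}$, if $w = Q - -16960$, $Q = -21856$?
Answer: $\frac{37534}{11737} + \frac{612 i \sqrt{22}}{143} \approx 3.1979 + 20.074 i$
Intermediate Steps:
$w = -4896$ ($w = -21856 - -16960 = -21856 + 16960 = -4896$)
$\frac{w}{X{\left(-88 \right)}} + \frac{37534}{11737} = - \frac{4896}{26 \sqrt{-88}} + \frac{37534}{11737} = - \frac{4896}{26 \cdot 2 i \sqrt{22}} + 37534 \cdot \frac{1}{11737} = - \frac{4896}{52 i \sqrt{22}} + \frac{37534}{11737} = - 4896 \left(- \frac{i \sqrt{22}}{1144}\right) + \frac{37534}{11737} = \frac{612 i \sqrt{22}}{143} + \frac{37534}{11737} = \frac{37534}{11737} + \frac{612 i \sqrt{22}}{143}$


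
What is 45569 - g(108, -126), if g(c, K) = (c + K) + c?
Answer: 45479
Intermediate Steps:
g(c, K) = K + 2*c (g(c, K) = (K + c) + c = K + 2*c)
45569 - g(108, -126) = 45569 - (-126 + 2*108) = 45569 - (-126 + 216) = 45569 - 1*90 = 45569 - 90 = 45479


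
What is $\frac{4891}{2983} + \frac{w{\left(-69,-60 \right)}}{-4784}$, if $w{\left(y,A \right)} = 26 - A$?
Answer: $\frac{11571003}{7135336} \approx 1.6216$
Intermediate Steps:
$\frac{4891}{2983} + \frac{w{\left(-69,-60 \right)}}{-4784} = \frac{4891}{2983} + \frac{26 - -60}{-4784} = 4891 \cdot \frac{1}{2983} + \left(26 + 60\right) \left(- \frac{1}{4784}\right) = \frac{4891}{2983} + 86 \left(- \frac{1}{4784}\right) = \frac{4891}{2983} - \frac{43}{2392} = \frac{11571003}{7135336}$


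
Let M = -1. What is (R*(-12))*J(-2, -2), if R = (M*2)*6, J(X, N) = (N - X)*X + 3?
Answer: 432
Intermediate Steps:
J(X, N) = 3 + X*(N - X) (J(X, N) = X*(N - X) + 3 = 3 + X*(N - X))
R = -12 (R = -1*2*6 = -2*6 = -12)
(R*(-12))*J(-2, -2) = (-12*(-12))*(3 - 1*(-2)² - 2*(-2)) = 144*(3 - 1*4 + 4) = 144*(3 - 4 + 4) = 144*3 = 432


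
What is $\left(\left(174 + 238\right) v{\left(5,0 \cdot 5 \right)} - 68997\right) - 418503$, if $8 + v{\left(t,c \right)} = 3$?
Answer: $-489560$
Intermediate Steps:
$v{\left(t,c \right)} = -5$ ($v{\left(t,c \right)} = -8 + 3 = -5$)
$\left(\left(174 + 238\right) v{\left(5,0 \cdot 5 \right)} - 68997\right) - 418503 = \left(\left(174 + 238\right) \left(-5\right) - 68997\right) - 418503 = \left(412 \left(-5\right) - 68997\right) - 418503 = \left(-2060 - 68997\right) - 418503 = -71057 - 418503 = -489560$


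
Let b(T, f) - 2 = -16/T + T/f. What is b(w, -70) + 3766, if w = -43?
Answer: 11344649/3010 ≈ 3769.0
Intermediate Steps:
b(T, f) = 2 - 16/T + T/f (b(T, f) = 2 + (-16/T + T/f) = 2 - 16/T + T/f)
b(w, -70) + 3766 = (2 - 16/(-43) - 43/(-70)) + 3766 = (2 - 16*(-1/43) - 43*(-1/70)) + 3766 = (2 + 16/43 + 43/70) + 3766 = 8989/3010 + 3766 = 11344649/3010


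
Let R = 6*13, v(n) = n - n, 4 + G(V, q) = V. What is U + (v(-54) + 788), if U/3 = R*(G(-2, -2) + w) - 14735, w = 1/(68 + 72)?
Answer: -3137353/70 ≈ -44819.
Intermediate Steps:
G(V, q) = -4 + V
w = 1/140 ≈ 0.0071429
v(n) = 0
R = 78
U = -3192513/70 (U = 3*(78*((-4 - 2) + 1/140) - 14735) = 3*(78*(-6 + 1/140) - 14735) = 3*(78*(-839/140) - 14735) = 3*(-32721/70 - 14735) = 3*(-1064171/70) = -3192513/70 ≈ -45607.)
U + (v(-54) + 788) = -3192513/70 + (0 + 788) = -3192513/70 + 788 = -3137353/70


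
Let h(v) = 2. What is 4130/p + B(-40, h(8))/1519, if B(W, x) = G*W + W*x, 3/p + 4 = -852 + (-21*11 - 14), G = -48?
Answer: -2302361650/1519 ≈ -1.5157e+6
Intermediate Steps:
p = -1/367 (p = 3/(-4 + (-852 + (-21*11 - 14))) = 3/(-4 + (-852 + (-231 - 14))) = 3/(-4 + (-852 - 245)) = 3/(-4 - 1097) = 3/(-1101) = 3*(-1/1101) = -1/367 ≈ -0.0027248)
B(W, x) = -48*W + W*x
4130/p + B(-40, h(8))/1519 = 4130/(-1/367) - 40*(-48 + 2)/1519 = 4130*(-367) - 40*(-46)*(1/1519) = -1515710 + 1840*(1/1519) = -1515710 + 1840/1519 = -2302361650/1519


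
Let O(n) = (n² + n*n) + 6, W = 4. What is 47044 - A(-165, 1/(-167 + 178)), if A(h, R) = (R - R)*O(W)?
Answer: 47044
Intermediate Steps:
O(n) = 6 + 2*n² (O(n) = (n² + n²) + 6 = 2*n² + 6 = 6 + 2*n²)
A(h, R) = 0 (A(h, R) = (R - R)*(6 + 2*4²) = 0*(6 + 2*16) = 0*(6 + 32) = 0*38 = 0)
47044 - A(-165, 1/(-167 + 178)) = 47044 - 1*0 = 47044 + 0 = 47044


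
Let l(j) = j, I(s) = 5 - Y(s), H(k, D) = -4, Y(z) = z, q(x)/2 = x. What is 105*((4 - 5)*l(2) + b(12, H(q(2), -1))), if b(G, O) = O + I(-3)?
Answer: 210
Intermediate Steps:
q(x) = 2*x
I(s) = 5 - s
b(G, O) = 8 + O (b(G, O) = O + (5 - 1*(-3)) = O + (5 + 3) = O + 8 = 8 + O)
105*((4 - 5)*l(2) + b(12, H(q(2), -1))) = 105*((4 - 5)*2 + (8 - 4)) = 105*(-1*2 + 4) = 105*(-2 + 4) = 105*2 = 210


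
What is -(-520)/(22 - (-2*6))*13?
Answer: 3380/17 ≈ 198.82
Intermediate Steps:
-(-520)/(22 - (-2*6))*13 = -(-520)/(22 - (-12))*13 = -(-520)/(22 - 1*(-12))*13 = -(-520)/(22 + 12)*13 = -(-520)/34*13 = -20*(-13/17)*13 = (260/17)*13 = 3380/17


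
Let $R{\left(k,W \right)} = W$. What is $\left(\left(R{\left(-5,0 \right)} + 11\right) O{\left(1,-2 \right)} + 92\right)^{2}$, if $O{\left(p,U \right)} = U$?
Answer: $4900$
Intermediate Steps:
$\left(\left(R{\left(-5,0 \right)} + 11\right) O{\left(1,-2 \right)} + 92\right)^{2} = \left(\left(0 + 11\right) \left(-2\right) + 92\right)^{2} = \left(11 \left(-2\right) + 92\right)^{2} = \left(-22 + 92\right)^{2} = 70^{2} = 4900$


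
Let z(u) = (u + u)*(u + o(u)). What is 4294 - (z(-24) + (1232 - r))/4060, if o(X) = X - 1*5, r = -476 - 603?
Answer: 3485757/812 ≈ 4292.8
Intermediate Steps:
r = -1079
o(X) = -5 + X (o(X) = X - 5 = -5 + X)
z(u) = 2*u*(-5 + 2*u) (z(u) = (u + u)*(u + (-5 + u)) = (2*u)*(-5 + 2*u) = 2*u*(-5 + 2*u))
4294 - (z(-24) + (1232 - r))/4060 = 4294 - (2*(-24)*(-5 + 2*(-24)) + (1232 - 1*(-1079)))/4060 = 4294 - (2*(-24)*(-5 - 48) + (1232 + 1079))/4060 = 4294 - (2*(-24)*(-53) + 2311)/4060 = 4294 - (2544 + 2311)/4060 = 4294 - 4855/4060 = 4294 - 1*971/812 = 4294 - 971/812 = 3485757/812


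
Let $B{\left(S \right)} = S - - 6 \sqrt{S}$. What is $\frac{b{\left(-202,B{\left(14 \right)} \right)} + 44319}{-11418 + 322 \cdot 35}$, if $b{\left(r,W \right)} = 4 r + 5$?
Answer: $- \frac{10879}{37} \approx -294.03$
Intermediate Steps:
$B{\left(S \right)} = S + 6 \sqrt{S}$
$b{\left(r,W \right)} = 5 + 4 r$
$\frac{b{\left(-202,B{\left(14 \right)} \right)} + 44319}{-11418 + 322 \cdot 35} = \frac{\left(5 + 4 \left(-202\right)\right) + 44319}{-11418 + 322 \cdot 35} = \frac{\left(5 - 808\right) + 44319}{-11418 + 11270} = \frac{-803 + 44319}{-148} = 43516 \left(- \frac{1}{148}\right) = - \frac{10879}{37}$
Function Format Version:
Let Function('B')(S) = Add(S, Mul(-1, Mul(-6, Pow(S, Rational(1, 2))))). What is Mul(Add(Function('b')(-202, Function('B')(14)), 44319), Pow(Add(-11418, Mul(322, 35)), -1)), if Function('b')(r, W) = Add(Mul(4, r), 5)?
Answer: Rational(-10879, 37) ≈ -294.03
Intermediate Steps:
Function('B')(S) = Add(S, Mul(6, Pow(S, Rational(1, 2))))
Function('b')(r, W) = Add(5, Mul(4, r))
Mul(Add(Function('b')(-202, Function('B')(14)), 44319), Pow(Add(-11418, Mul(322, 35)), -1)) = Mul(Add(Add(5, Mul(4, -202)), 44319), Pow(Add(-11418, Mul(322, 35)), -1)) = Mul(Add(Add(5, -808), 44319), Pow(Add(-11418, 11270), -1)) = Mul(Add(-803, 44319), Pow(-148, -1)) = Mul(43516, Rational(-1, 148)) = Rational(-10879, 37)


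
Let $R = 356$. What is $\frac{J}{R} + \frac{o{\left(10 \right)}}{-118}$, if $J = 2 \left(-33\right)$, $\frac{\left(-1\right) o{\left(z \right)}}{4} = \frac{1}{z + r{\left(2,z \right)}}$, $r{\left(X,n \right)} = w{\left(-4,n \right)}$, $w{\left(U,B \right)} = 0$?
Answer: $- \frac{9557}{52510} \approx -0.182$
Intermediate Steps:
$r{\left(X,n \right)} = 0$
$o{\left(z \right)} = - \frac{4}{z}$ ($o{\left(z \right)} = - \frac{4}{z + 0} = - \frac{4}{z}$)
$J = -66$
$\frac{J}{R} + \frac{o{\left(10 \right)}}{-118} = - \frac{66}{356} + \frac{\left(-4\right) \frac{1}{10}}{-118} = \left(-66\right) \frac{1}{356} + \left(-4\right) \frac{1}{10} \left(- \frac{1}{118}\right) = - \frac{33}{178} - - \frac{1}{295} = - \frac{33}{178} + \frac{1}{295} = - \frac{9557}{52510}$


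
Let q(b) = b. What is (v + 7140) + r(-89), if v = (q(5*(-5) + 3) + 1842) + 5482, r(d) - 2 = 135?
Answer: 14579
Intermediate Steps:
r(d) = 137 (r(d) = 2 + 135 = 137)
v = 7302 (v = ((5*(-5) + 3) + 1842) + 5482 = ((-25 + 3) + 1842) + 5482 = (-22 + 1842) + 5482 = 1820 + 5482 = 7302)
(v + 7140) + r(-89) = (7302 + 7140) + 137 = 14442 + 137 = 14579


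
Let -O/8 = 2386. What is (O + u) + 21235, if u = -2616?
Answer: -469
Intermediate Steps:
O = -19088 (O = -8*2386 = -19088)
(O + u) + 21235 = (-19088 - 2616) + 21235 = -21704 + 21235 = -469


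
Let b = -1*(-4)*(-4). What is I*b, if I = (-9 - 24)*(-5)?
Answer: -2640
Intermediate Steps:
b = -16 (b = 4*(-4) = -16)
I = 165 (I = -33*(-5) = 165)
I*b = 165*(-16) = -2640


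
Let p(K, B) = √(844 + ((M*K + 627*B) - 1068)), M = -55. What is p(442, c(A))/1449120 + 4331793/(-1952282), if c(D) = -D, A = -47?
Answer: -4331793/1952282 + √4935/1449120 ≈ -2.2188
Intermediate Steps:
p(K, B) = √(-224 - 55*K + 627*B) (p(K, B) = √(844 + ((-55*K + 627*B) - 1068)) = √(844 + (-1068 - 55*K + 627*B)) = √(-224 - 55*K + 627*B))
p(442, c(A))/1449120 + 4331793/(-1952282) = √(-224 - 55*442 + 627*(-1*(-47)))/1449120 + 4331793/(-1952282) = √(-224 - 24310 + 627*47)*(1/1449120) + 4331793*(-1/1952282) = √(-224 - 24310 + 29469)*(1/1449120) - 4331793/1952282 = √4935*(1/1449120) - 4331793/1952282 = √4935/1449120 - 4331793/1952282 = -4331793/1952282 + √4935/1449120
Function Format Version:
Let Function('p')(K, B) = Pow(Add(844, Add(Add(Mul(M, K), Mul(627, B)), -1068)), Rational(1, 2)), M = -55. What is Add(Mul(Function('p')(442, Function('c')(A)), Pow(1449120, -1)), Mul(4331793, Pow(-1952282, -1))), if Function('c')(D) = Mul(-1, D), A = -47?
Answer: Add(Rational(-4331793, 1952282), Mul(Rational(1, 1449120), Pow(4935, Rational(1, 2)))) ≈ -2.2188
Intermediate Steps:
Function('p')(K, B) = Pow(Add(-224, Mul(-55, K), Mul(627, B)), Rational(1, 2)) (Function('p')(K, B) = Pow(Add(844, Add(Add(Mul(-55, K), Mul(627, B)), -1068)), Rational(1, 2)) = Pow(Add(844, Add(-1068, Mul(-55, K), Mul(627, B))), Rational(1, 2)) = Pow(Add(-224, Mul(-55, K), Mul(627, B)), Rational(1, 2)))
Add(Mul(Function('p')(442, Function('c')(A)), Pow(1449120, -1)), Mul(4331793, Pow(-1952282, -1))) = Add(Mul(Pow(Add(-224, Mul(-55, 442), Mul(627, Mul(-1, -47))), Rational(1, 2)), Pow(1449120, -1)), Mul(4331793, Pow(-1952282, -1))) = Add(Mul(Pow(Add(-224, -24310, Mul(627, 47)), Rational(1, 2)), Rational(1, 1449120)), Mul(4331793, Rational(-1, 1952282))) = Add(Mul(Pow(Add(-224, -24310, 29469), Rational(1, 2)), Rational(1, 1449120)), Rational(-4331793, 1952282)) = Add(Mul(Pow(4935, Rational(1, 2)), Rational(1, 1449120)), Rational(-4331793, 1952282)) = Add(Mul(Rational(1, 1449120), Pow(4935, Rational(1, 2))), Rational(-4331793, 1952282)) = Add(Rational(-4331793, 1952282), Mul(Rational(1, 1449120), Pow(4935, Rational(1, 2))))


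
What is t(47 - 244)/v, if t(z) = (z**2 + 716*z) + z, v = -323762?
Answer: 51220/161881 ≈ 0.31641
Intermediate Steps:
t(z) = z**2 + 717*z
t(47 - 244)/v = ((47 - 244)*(717 + (47 - 244)))/(-323762) = -197*(717 - 197)*(-1/323762) = -197*520*(-1/323762) = -102440*(-1/323762) = 51220/161881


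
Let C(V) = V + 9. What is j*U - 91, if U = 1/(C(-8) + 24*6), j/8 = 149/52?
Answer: -171237/1885 ≈ -90.842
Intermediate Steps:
C(V) = 9 + V
j = 298/13 (j = 8*(149/52) = 298/13 ≈ 22.923)
U = 1/145 (U = 1/((9 - 8) + 24*6) = 1/(1 + 144) = 1/145 ≈ 0.0068966)
j*U - 91 = (298/13)*(1/145) - 91 = 298/1885 - 91 = -171237/1885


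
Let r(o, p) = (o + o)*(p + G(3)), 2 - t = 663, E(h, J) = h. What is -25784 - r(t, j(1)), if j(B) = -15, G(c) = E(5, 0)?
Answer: -39004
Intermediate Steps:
t = -661 (t = 2 - 1*663 = 2 - 663 = -661)
G(c) = 5
r(o, p) = 2*o*(5 + p) (r(o, p) = (o + o)*(p + 5) = (2*o)*(5 + p) = 2*o*(5 + p))
-25784 - r(t, j(1)) = -25784 - 2*(-661)*(5 - 15) = -25784 - 2*(-661)*(-10) = -25784 - 1*13220 = -25784 - 13220 = -39004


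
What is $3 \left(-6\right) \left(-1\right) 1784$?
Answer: $32112$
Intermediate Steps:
$3 \left(-6\right) \left(-1\right) 1784 = \left(-18\right) \left(-1\right) 1784 = 18 \cdot 1784 = 32112$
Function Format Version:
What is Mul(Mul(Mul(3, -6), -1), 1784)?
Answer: 32112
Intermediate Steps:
Mul(Mul(Mul(3, -6), -1), 1784) = Mul(Mul(-18, -1), 1784) = Mul(18, 1784) = 32112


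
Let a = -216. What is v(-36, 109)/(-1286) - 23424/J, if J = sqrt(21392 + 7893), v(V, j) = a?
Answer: 108/643 - 23424*sqrt(29285)/29285 ≈ -136.71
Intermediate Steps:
v(V, j) = -216
J = sqrt(29285) ≈ 171.13
v(-36, 109)/(-1286) - 23424/J = -216/(-1286) - 23424*sqrt(29285)/29285 = -216*(-1/1286) - 23424*sqrt(29285)/29285 = 108/643 - 23424*sqrt(29285)/29285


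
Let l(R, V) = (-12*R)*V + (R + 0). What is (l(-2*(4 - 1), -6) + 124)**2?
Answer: 98596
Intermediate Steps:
l(R, V) = R - 12*R*V (l(R, V) = -12*R*V + R = R - 12*R*V)
(l(-2*(4 - 1), -6) + 124)**2 = ((-2*(4 - 1))*(1 - 12*(-6)) + 124)**2 = ((-2*3)*(1 + 72) + 124)**2 = (-6*73 + 124)**2 = (-438 + 124)**2 = (-314)**2 = 98596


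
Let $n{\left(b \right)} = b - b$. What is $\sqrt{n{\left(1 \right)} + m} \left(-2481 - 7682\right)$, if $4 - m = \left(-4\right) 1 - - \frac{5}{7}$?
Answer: $- \frac{10163 \sqrt{357}}{7} \approx -27432.0$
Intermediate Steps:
$n{\left(b \right)} = 0$
$m = \frac{51}{7}$ ($m = 4 - \left(\left(-4\right) 1 - - \frac{5}{7}\right) = 4 - \left(-4 - \left(-5\right) \frac{1}{7}\right) = 4 - \left(-4 - - \frac{5}{7}\right) = 4 - \left(-4 + \frac{5}{7}\right) = 4 - - \frac{23}{7} = 4 + \frac{23}{7} = \frac{51}{7} \approx 7.2857$)
$\sqrt{n{\left(1 \right)} + m} \left(-2481 - 7682\right) = \sqrt{0 + \frac{51}{7}} \left(-2481 - 7682\right) = \sqrt{\frac{51}{7}} \left(-2481 - 7682\right) = \frac{\sqrt{357}}{7} \left(-10163\right) = - \frac{10163 \sqrt{357}}{7}$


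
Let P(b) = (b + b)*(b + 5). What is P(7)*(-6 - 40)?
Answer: -7728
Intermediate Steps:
P(b) = 2*b*(5 + b) (P(b) = (2*b)*(5 + b) = 2*b*(5 + b))
P(7)*(-6 - 40) = (2*7*(5 + 7))*(-6 - 40) = (2*7*12)*(-46) = 168*(-46) = -7728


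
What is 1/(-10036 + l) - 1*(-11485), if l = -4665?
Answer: 168840984/14701 ≈ 11485.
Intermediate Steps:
1/(-10036 + l) - 1*(-11485) = 1/(-10036 - 4665) - 1*(-11485) = 1/(-14701) + 11485 = -1/14701 + 11485 = 168840984/14701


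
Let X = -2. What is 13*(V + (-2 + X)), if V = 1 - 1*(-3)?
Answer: 0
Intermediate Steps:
V = 4 (V = 1 + 3 = 4)
13*(V + (-2 + X)) = 13*(4 + (-2 - 2)) = 13*(4 - 4) = 13*0 = 0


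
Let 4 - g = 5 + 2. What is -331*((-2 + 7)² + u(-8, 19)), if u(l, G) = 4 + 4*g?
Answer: -5627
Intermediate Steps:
g = -3 (g = 4 - (5 + 2) = 4 - 1*7 = 4 - 7 = -3)
u(l, G) = -8 (u(l, G) = 4 + 4*(-3) = 4 - 12 = -8)
-331*((-2 + 7)² + u(-8, 19)) = -331*((-2 + 7)² - 8) = -331*(5² - 8) = -331*(25 - 8) = -331*17 = -5627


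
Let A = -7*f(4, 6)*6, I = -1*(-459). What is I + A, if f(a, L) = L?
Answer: 207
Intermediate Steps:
I = 459
A = -252 (A = -7*6*6 = -42*6 = -252)
I + A = 459 - 252 = 207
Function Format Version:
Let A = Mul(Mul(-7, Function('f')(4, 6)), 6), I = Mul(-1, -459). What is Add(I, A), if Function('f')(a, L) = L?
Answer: 207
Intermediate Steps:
I = 459
A = -252 (A = Mul(Mul(-7, 6), 6) = Mul(-42, 6) = -252)
Add(I, A) = Add(459, -252) = 207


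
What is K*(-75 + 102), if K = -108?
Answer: -2916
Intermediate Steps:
K*(-75 + 102) = -108*(-75 + 102) = -108*27 = -2916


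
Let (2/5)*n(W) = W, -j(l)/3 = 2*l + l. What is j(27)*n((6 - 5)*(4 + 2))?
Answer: -3645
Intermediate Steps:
j(l) = -9*l (j(l) = -3*(2*l + l) = -9*l)
n(W) = 5*W/2
j(27)*n((6 - 5)*(4 + 2)) = (-9*27)*(5*((6 - 5)*(4 + 2))/2) = -1215*1*6/2 = -1215*6/2 = -243*15 = -3645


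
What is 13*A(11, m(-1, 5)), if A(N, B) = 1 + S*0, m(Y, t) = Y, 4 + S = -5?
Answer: 13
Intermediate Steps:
S = -9 (S = -4 - 5 = -9)
A(N, B) = 1 (A(N, B) = 1 - 9*0 = 1 + 0 = 1)
13*A(11, m(-1, 5)) = 13*1 = 13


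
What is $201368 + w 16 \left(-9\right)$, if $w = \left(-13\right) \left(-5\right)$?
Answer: $192008$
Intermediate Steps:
$w = 65$
$201368 + w 16 \left(-9\right) = 201368 + 65 \cdot 16 \left(-9\right) = 201368 + 1040 \left(-9\right) = 201368 - 9360 = 192008$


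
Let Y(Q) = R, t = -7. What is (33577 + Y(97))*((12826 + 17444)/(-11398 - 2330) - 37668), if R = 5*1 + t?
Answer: -2893810078675/2288 ≈ -1.2648e+9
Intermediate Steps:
R = -2 (R = 5*1 - 7 = 5 - 7 = -2)
Y(Q) = -2
(33577 + Y(97))*((12826 + 17444)/(-11398 - 2330) - 37668) = (33577 - 2)*((12826 + 17444)/(-11398 - 2330) - 37668) = 33575*(30270/(-13728) - 37668) = 33575*(30270*(-1/13728) - 37668) = 33575*(-5045/2288 - 37668) = 33575*(-86189429/2288) = -2893810078675/2288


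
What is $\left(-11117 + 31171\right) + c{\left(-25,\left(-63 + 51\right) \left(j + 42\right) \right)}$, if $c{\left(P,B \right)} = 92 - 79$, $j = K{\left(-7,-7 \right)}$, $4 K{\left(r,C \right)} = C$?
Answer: $20067$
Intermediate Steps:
$K{\left(r,C \right)} = \frac{C}{4}$
$j = - \frac{7}{4}$ ($j = \frac{1}{4} \left(-7\right) = - \frac{7}{4} \approx -1.75$)
$c{\left(P,B \right)} = 13$ ($c{\left(P,B \right)} = 92 - 79 = 13$)
$\left(-11117 + 31171\right) + c{\left(-25,\left(-63 + 51\right) \left(j + 42\right) \right)} = \left(-11117 + 31171\right) + 13 = 20054 + 13 = 20067$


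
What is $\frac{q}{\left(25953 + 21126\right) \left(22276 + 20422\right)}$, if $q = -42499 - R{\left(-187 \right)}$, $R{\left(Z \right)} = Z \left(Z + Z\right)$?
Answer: $- \frac{12493}{223353238} \approx -5.5934 \cdot 10^{-5}$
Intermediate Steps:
$R{\left(Z \right)} = 2 Z^{2}$ ($R{\left(Z \right)} = Z 2 Z = 2 Z^{2}$)
$q = -112437$ ($q = -42499 - 2 \left(-187\right)^{2} = -42499 - 2 \cdot 34969 = -42499 - 69938 = -112437$)
$\frac{q}{\left(25953 + 21126\right) \left(22276 + 20422\right)} = - \frac{112437}{\left(25953 + 21126\right) \left(22276 + 20422\right)} = - \frac{112437}{47079 \cdot 42698} = - \frac{112437}{2010179142} = \left(-112437\right) \frac{1}{2010179142} = - \frac{12493}{223353238}$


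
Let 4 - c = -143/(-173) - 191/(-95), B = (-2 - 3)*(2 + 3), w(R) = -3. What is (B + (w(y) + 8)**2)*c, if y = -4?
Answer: 0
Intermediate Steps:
B = -25 (B = -5*5 = -25)
c = 19112/16435 (c = 4 - (-143/(-173) - 191/(-95)) = 4 - (-143*(-1/173) - 191*(-1/95)) = 4 - (143/173 + 191/95) = 4 - 1*46628/16435 = 4 - 46628/16435 = 19112/16435 ≈ 1.1629)
(B + (w(y) + 8)**2)*c = (-25 + (-3 + 8)**2)*(19112/16435) = (-25 + 5**2)*(19112/16435) = (-25 + 25)*(19112/16435) = 0*(19112/16435) = 0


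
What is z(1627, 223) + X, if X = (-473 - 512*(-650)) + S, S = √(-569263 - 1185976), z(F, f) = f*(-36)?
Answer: 324299 + I*√1755239 ≈ 3.243e+5 + 1324.9*I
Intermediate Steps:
z(F, f) = -36*f
S = I*√1755239 (S = √(-1755239) = I*√1755239 ≈ 1324.9*I)
X = 332327 + I*√1755239 (X = (-473 - 512*(-650)) + I*√1755239 = (-473 + 332800) + I*√1755239 = 332327 + I*√1755239 ≈ 3.3233e+5 + 1324.9*I)
z(1627, 223) + X = -36*223 + (332327 + I*√1755239) = -8028 + (332327 + I*√1755239) = 324299 + I*√1755239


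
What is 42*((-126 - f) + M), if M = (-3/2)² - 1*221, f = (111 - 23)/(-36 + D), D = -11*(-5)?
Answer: -557613/38 ≈ -14674.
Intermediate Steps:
D = 55
f = 88/19 (f = (111 - 23)/(-36 + 55) = 88/19 ≈ 4.6316)
M = -875/4 (M = (-3*½)² - 221 = (-3/2)² - 221 = 9/4 - 221 = -875/4 ≈ -218.75)
42*((-126 - f) + M) = 42*((-126 - 1*88/19) - 875/4) = 42*((-126 - 88/19) - 875/4) = 42*(-2482/19 - 875/4) = 42*(-26553/76) = -557613/38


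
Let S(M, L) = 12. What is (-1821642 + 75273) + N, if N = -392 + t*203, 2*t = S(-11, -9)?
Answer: -1745543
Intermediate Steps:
t = 6 (t = (½)*12 = 6)
N = 826 (N = -392 + 6*203 = -392 + 1218 = 826)
(-1821642 + 75273) + N = (-1821642 + 75273) + 826 = -1746369 + 826 = -1745543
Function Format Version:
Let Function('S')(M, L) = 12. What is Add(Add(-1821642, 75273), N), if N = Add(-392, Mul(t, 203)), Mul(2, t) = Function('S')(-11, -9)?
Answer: -1745543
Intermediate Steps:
t = 6 (t = Mul(Rational(1, 2), 12) = 6)
N = 826 (N = Add(-392, Mul(6, 203)) = Add(-392, 1218) = 826)
Add(Add(-1821642, 75273), N) = Add(Add(-1821642, 75273), 826) = Add(-1746369, 826) = -1745543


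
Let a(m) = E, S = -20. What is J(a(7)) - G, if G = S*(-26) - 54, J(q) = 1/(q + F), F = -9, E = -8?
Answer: -7923/17 ≈ -466.06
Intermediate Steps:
a(m) = -8
J(q) = 1/(-9 + q) (J(q) = 1/(q - 9) = 1/(-9 + q))
G = 466 (G = -20*(-26) - 54 = 520 - 54 = 466)
J(a(7)) - G = 1/(-9 - 8) - 1*466 = 1/(-17) - 466 = -1/17 - 466 = -7923/17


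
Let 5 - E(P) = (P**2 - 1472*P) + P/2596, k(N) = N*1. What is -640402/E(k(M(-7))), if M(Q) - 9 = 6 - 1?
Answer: -831241796/26501259 ≈ -31.366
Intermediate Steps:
M(Q) = 14 (M(Q) = 9 + (6 - 1) = 9 + 5 = 14)
k(N) = N
E(P) = 5 - P**2 + 3821311*P/2596 (E(P) = 5 - ((P**2 - 1472*P) + P/2596) = 5 - (P**2 - 3821311*P/2596) = 5 + (-P**2 + 3821311*P/2596) = 5 - P**2 + 3821311*P/2596)
-640402/E(k(M(-7))) = -640402/(5 - 1*14**2 + (3821311/2596)*14) = -640402/(5 - 1*196 + 26749177/1298) = -640402/(5 - 196 + 26749177/1298) = -640402/26501259/1298 = -640402*1298/26501259 = -831241796/26501259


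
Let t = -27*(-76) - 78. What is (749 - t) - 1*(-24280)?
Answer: 23055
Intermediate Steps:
t = 1974 (t = 2052 - 78 = 1974)
(749 - t) - 1*(-24280) = (749 - 1*1974) - 1*(-24280) = (749 - 1974) + 24280 = -1225 + 24280 = 23055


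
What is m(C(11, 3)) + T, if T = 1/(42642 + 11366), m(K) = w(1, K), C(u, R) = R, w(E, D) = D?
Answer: 162025/54008 ≈ 3.0000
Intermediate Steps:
m(K) = K
T = 1/54008 ≈ 1.8516e-5
m(C(11, 3)) + T = 3 + 1/54008 = 162025/54008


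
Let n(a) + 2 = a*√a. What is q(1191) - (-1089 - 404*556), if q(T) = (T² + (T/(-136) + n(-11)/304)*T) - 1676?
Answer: 2108647563/1292 - 13101*I*√11/304 ≈ 1.6321e+6 - 142.93*I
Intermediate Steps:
n(a) = -2 + a^(3/2) (n(a) = -2 + a*√a = -2 + a^(3/2))
q(T) = -1676 + T² + T*(-1/152 - T/136 - 11*I*√11/304) (q(T) = (T² + (T/(-136) + (-2 + (-11)^(3/2))/304)*T) - 1676 = (T² + (T*(-1/136) + (-2 - 11*I*√11)*(1/304))*T) - 1676 = (T² + (-T/136 + (-1/152 - 11*I*√11/304))*T) - 1676 = (T² + (-1/152 - T/136 - 11*I*√11/304)*T) - 1676 = (T² + T*(-1/152 - T/136 - 11*I*√11/304)) - 1676 = -1676 + T² + T*(-1/152 - T/136 - 11*I*√11/304))
q(1191) - (-1089 - 404*556) = (-1676 + (135/136)*1191² - 1/304*1191*(2 + 11*I*√11)) - (-1089 - 404*556) = (-1676 + (135/136)*1418481 + (-1191/152 - 13101*I*√11/304)) - (-1089 - 224624) = (-1676 + 191494935/136 + (-1191/152 - 13101*I*√11/304)) - 1*(-225713) = (1817026367/1292 - 13101*I*√11/304) + 225713 = 2108647563/1292 - 13101*I*√11/304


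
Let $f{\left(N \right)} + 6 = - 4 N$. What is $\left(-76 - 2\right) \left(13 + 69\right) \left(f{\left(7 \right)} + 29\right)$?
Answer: $31980$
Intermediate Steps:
$f{\left(N \right)} = -6 - 4 N$
$\left(-76 - 2\right) \left(13 + 69\right) \left(f{\left(7 \right)} + 29\right) = \left(-76 - 2\right) \left(13 + 69\right) \left(\left(-6 - 28\right) + 29\right) = \left(-78\right) 82 \left(\left(-6 - 28\right) + 29\right) = - 6396 \left(-34 + 29\right) = \left(-6396\right) \left(-5\right) = 31980$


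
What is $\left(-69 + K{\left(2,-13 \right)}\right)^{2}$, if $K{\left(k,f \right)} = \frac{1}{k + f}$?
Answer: $\frac{577600}{121} \approx 4773.6$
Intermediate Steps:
$K{\left(k,f \right)} = \frac{1}{f + k}$
$\left(-69 + K{\left(2,-13 \right)}\right)^{2} = \left(-69 + \frac{1}{-13 + 2}\right)^{2} = \left(-69 + \frac{1}{-11}\right)^{2} = \left(-69 - \frac{1}{11}\right)^{2} = \left(- \frac{760}{11}\right)^{2} = \frac{577600}{121}$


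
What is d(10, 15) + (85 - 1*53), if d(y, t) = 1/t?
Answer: 481/15 ≈ 32.067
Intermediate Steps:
d(10, 15) + (85 - 1*53) = 1/15 + (85 - 1*53) = 1/15 + (85 - 53) = 1/15 + 32 = 481/15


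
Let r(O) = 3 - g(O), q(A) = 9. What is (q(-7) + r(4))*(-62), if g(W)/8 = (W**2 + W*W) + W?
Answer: 17112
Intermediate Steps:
g(W) = 8*W + 16*W**2 (g(W) = 8*((W**2 + W*W) + W) = 8*((W**2 + W**2) + W) = 8*(2*W**2 + W) = 8*(W + 2*W**2) = 8*W + 16*W**2)
r(O) = 3 - 8*O*(1 + 2*O)
(q(-7) + r(4))*(-62) = (9 + (3 - 8*4*(1 + 2*4)))*(-62) = (9 + (3 - 8*4*(1 + 8)))*(-62) = (9 + (3 - 8*4*9))*(-62) = (9 + (3 - 288))*(-62) = (9 - 285)*(-62) = -276*(-62) = 17112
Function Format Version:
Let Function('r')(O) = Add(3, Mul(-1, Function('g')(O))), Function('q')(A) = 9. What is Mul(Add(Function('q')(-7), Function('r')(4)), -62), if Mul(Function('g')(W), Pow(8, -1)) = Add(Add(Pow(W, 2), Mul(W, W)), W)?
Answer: 17112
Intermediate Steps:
Function('g')(W) = Add(Mul(8, W), Mul(16, Pow(W, 2))) (Function('g')(W) = Mul(8, Add(Add(Pow(W, 2), Mul(W, W)), W)) = Mul(8, Add(Add(Pow(W, 2), Pow(W, 2)), W)) = Mul(8, Add(Mul(2, Pow(W, 2)), W)) = Mul(8, Add(W, Mul(2, Pow(W, 2)))) = Add(Mul(8, W), Mul(16, Pow(W, 2))))
Function('r')(O) = Add(3, Mul(-8, O, Add(1, Mul(2, O)))) (Function('r')(O) = Add(3, Mul(-1, Mul(8, O, Add(1, Mul(2, O))))) = Add(3, Mul(-8, O, Add(1, Mul(2, O)))))
Mul(Add(Function('q')(-7), Function('r')(4)), -62) = Mul(Add(9, Add(3, Mul(-8, 4, Add(1, Mul(2, 4))))), -62) = Mul(Add(9, Add(3, Mul(-8, 4, Add(1, 8)))), -62) = Mul(Add(9, Add(3, Mul(-8, 4, 9))), -62) = Mul(Add(9, Add(3, -288)), -62) = Mul(Add(9, -285), -62) = Mul(-276, -62) = 17112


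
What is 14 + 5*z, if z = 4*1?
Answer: 34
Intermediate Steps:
z = 4
14 + 5*z = 14 + 5*4 = 14 + 20 = 34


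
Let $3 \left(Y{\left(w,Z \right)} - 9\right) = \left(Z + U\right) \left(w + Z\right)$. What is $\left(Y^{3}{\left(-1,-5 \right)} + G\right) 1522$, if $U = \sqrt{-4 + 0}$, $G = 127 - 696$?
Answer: $8185316 - 6495896 i \approx 8.1853 \cdot 10^{6} - 6.4959 \cdot 10^{6} i$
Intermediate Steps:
$G = -569$ ($G = 127 - 696 = -569$)
$U = 2 i$ ($U = \sqrt{-4} = 2 i \approx 2.0 i$)
$Y{\left(w,Z \right)} = 9 + \frac{\left(Z + w\right) \left(Z + 2 i\right)}{3}$ ($Y{\left(w,Z \right)} = 9 + \frac{\left(Z + 2 i\right) \left(w + Z\right)}{3} = 9 + \frac{\left(Z + 2 i\right) \left(Z + w\right)}{3} = 9 + \frac{\left(Z + w\right) \left(Z + 2 i\right)}{3}$)
$\left(Y^{3}{\left(-1,-5 \right)} + G\right) 1522 = \left(\left(9 + \frac{\left(-5\right)^{2}}{3} + \frac{1}{3} \left(-5\right) \left(-1\right) + \frac{2}{3} i \left(-5\right) + \frac{2}{3} i \left(-1\right)\right)^{3} - 569\right) 1522 = \left(\left(9 + \frac{1}{3} \cdot 25 + \frac{5}{3} - \frac{10 i}{3} - \frac{2 i}{3}\right)^{3} - 569\right) 1522 = \left(\left(9 + \frac{25}{3} + \frac{5}{3} - \frac{10 i}{3} - \frac{2 i}{3}\right)^{3} - 569\right) 1522 = \left(\left(19 - 4 i\right)^{3} - 569\right) 1522 = \left(-569 + \left(19 - 4 i\right)^{3}\right) 1522 = -866018 + 1522 \left(19 - 4 i\right)^{3}$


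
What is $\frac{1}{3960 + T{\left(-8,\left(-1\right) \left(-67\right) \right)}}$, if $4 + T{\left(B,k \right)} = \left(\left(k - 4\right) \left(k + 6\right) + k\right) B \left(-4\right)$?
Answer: $\frac{1}{153268} \approx 6.5245 \cdot 10^{-6}$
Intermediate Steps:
$T{\left(B,k \right)} = -4 - 4 B \left(k + \left(-4 + k\right) \left(6 + k\right)\right)$ ($T{\left(B,k \right)} = -4 + \left(\left(k - 4\right) \left(k + 6\right) + k\right) B \left(-4\right) = -4 + \left(\left(-4 + k\right) \left(6 + k\right) + k\right) \left(- 4 B\right) = -4 + \left(k + \left(-4 + k\right) \left(6 + k\right)\right) \left(- 4 B\right) = -4 - 4 B \left(k + \left(-4 + k\right) \left(6 + k\right)\right)$)
$\frac{1}{3960 + T{\left(-8,\left(-1\right) \left(-67\right) \right)}} = \frac{1}{3960 - \left(772 - 143648 - \left(-96\right) \left(-67\right)\right)} = \frac{1}{3960 - \left(772 - 143648 - 6432\right)} = \frac{1}{3960 - \left(-5660 - 143648\right)} = \frac{1}{3960 + \left(-4 - 768 + 6432 + 143648\right)} = \frac{1}{3960 + 149308} = \frac{1}{153268}$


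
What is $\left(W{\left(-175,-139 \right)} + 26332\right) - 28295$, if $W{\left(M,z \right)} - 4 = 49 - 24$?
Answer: $-1934$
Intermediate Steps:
$W{\left(M,z \right)} = 29$ ($W{\left(M,z \right)} = 4 + \left(49 - 24\right) = 4 + 25 = 29$)
$\left(W{\left(-175,-139 \right)} + 26332\right) - 28295 = \left(29 + 26332\right) - 28295 = 26361 - 28295 = -1934$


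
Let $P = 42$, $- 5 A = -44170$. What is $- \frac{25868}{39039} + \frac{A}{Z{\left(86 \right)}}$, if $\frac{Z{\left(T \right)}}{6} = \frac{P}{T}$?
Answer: $\frac{353004125}{117117} \approx 3014.1$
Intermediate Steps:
$A = 8834$ ($A = \left(- \frac{1}{5}\right) \left(-44170\right) = 8834$)
$Z{\left(T \right)} = \frac{252}{T}$ ($Z{\left(T \right)} = 6 \frac{42}{T} = \frac{252}{T}$)
$- \frac{25868}{39039} + \frac{A}{Z{\left(86 \right)}} = - \frac{25868}{39039} + \frac{8834}{252 \cdot \frac{1}{86}} = \left(-25868\right) \frac{1}{39039} + \frac{8834}{252 \cdot \frac{1}{86}} = - \frac{25868}{39039} + \frac{8834}{\frac{126}{43}} = - \frac{25868}{39039} + 8834 \cdot \frac{43}{126} = - \frac{25868}{39039} + \frac{27133}{9} = \frac{353004125}{117117}$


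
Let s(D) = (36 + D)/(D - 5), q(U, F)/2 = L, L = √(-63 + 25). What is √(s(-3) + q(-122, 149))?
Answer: √(-66 + 32*I*√38)/4 ≈ 2.1066 + 2.9262*I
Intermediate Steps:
L = I*√38 (L = √(-38) = I*√38 ≈ 6.1644*I)
q(U, F) = 2*I*√38 (q(U, F) = 2*(I*√38) = 2*I*√38)
s(D) = (36 + D)/(-5 + D)
√(s(-3) + q(-122, 149)) = √((36 - 3)/(-5 - 3) + 2*I*√38) = √(33/(-8) + 2*I*√38) = √(-⅛*33 + 2*I*√38) = √(-33/8 + 2*I*√38)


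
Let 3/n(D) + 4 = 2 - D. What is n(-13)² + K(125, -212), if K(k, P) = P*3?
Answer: -76947/121 ≈ -635.93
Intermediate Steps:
n(D) = 3/(-2 - D) (n(D) = 3/(-4 + (2 - D)) = 3/(-2 - D))
K(k, P) = 3*P
n(-13)² + K(125, -212) = (-3/(2 - 13))² + 3*(-212) = (-3/(-11))² - 636 = (-3*(-1/11))² - 636 = (3/11)² - 636 = 9/121 - 636 = -76947/121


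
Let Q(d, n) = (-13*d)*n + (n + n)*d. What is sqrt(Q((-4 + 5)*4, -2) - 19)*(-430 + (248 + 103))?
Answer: -79*sqrt(69) ≈ -656.22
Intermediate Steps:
Q(d, n) = -11*d*n (Q(d, n) = -13*d*n + (2*n)*d = -13*d*n + 2*d*n = -11*d*n)
sqrt(Q((-4 + 5)*4, -2) - 19)*(-430 + (248 + 103)) = sqrt(-11*(-4 + 5)*4*(-2) - 19)*(-430 + (248 + 103)) = sqrt(-11*1*4*(-2) - 19)*(-430 + 351) = sqrt(-11*4*(-2) - 19)*(-79) = sqrt(88 - 19)*(-79) = sqrt(69)*(-79) = -79*sqrt(69)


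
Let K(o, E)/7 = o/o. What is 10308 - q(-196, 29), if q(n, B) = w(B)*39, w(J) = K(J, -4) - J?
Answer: 11166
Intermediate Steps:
K(o, E) = 7 (K(o, E) = 7*(o/o) = 7*1 = 7)
w(J) = 7 - J
q(n, B) = 273 - 39*B (q(n, B) = (7 - B)*39 = 273 - 39*B)
10308 - q(-196, 29) = 10308 - (273 - 39*29) = 10308 - (273 - 1131) = 10308 - 1*(-858) = 10308 + 858 = 11166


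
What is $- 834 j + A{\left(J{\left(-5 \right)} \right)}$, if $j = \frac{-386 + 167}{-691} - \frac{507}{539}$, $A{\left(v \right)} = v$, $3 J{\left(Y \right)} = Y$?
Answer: $\frac{579342347}{1117347} \approx 518.5$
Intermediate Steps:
$J{\left(Y \right)} = \frac{Y}{3}$
$j = - \frac{232296}{372449}$ ($j = \left(-219\right) \left(- \frac{1}{691}\right) - \frac{507}{539} = \frac{219}{691} - \frac{507}{539} = - \frac{232296}{372449} \approx -0.6237$)
$- 834 j + A{\left(J{\left(-5 \right)} \right)} = \left(-834\right) \left(- \frac{232296}{372449}\right) + \frac{1}{3} \left(-5\right) = \frac{193734864}{372449} - \frac{5}{3} = \frac{579342347}{1117347}$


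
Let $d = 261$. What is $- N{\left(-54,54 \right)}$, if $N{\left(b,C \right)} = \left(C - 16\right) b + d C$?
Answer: $-12042$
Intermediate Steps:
$N{\left(b,C \right)} = 261 C + b \left(-16 + C\right)$ ($N{\left(b,C \right)} = \left(C - 16\right) b + 261 C = \left(-16 + C\right) b + 261 C = b \left(-16 + C\right) + 261 C = 261 C + b \left(-16 + C\right)$)
$- N{\left(-54,54 \right)} = - (\left(-16\right) \left(-54\right) + 261 \cdot 54 + 54 \left(-54\right)) = - (864 + 14094 - 2916) = \left(-1\right) 12042 = -12042$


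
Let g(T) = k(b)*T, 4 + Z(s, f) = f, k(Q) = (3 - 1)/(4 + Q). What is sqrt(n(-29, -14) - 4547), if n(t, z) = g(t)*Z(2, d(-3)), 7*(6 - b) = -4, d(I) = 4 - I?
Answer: 4*I*sqrt(390461)/37 ≈ 67.553*I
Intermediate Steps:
b = 46/7 (b = 6 - 1/7*(-4) = 6 + 4/7 = 46/7 ≈ 6.5714)
k(Q) = 2/(4 + Q)
Z(s, f) = -4 + f
g(T) = 7*T/37 (g(T) = (2/(4 + 46/7))*T = (2/(74/7))*T = (2*(7/74))*T = 7*T/37)
n(t, z) = 21*t/37 (n(t, z) = (7*t/37)*(-4 + (4 - 1*(-3))) = (7*t/37)*(-4 + (4 + 3)) = (7*t/37)*(-4 + 7) = (7*t/37)*3 = 21*t/37)
sqrt(n(-29, -14) - 4547) = sqrt((21/37)*(-29) - 4547) = sqrt(-609/37 - 4547) = sqrt(-168848/37) = 4*I*sqrt(390461)/37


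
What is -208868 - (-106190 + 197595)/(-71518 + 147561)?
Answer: -15883040729/76043 ≈ -2.0887e+5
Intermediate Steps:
-208868 - (-106190 + 197595)/(-71518 + 147561) = -208868 - 91405/76043 = -15883040729/76043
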